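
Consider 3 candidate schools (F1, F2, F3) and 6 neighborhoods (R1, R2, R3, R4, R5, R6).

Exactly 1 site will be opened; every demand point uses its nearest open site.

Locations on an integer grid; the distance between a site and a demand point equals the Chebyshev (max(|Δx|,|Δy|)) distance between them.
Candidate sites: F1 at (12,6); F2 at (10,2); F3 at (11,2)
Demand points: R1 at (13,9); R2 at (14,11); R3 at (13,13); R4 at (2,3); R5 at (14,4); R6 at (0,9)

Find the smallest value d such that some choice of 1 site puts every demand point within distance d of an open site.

11

Open {F2}.
  Farthest demand point is R3 at distance 11 (to F2); all others are ≤ 11.
With {F3} the worst case is 11.
With {F1} the worst case is 12.
No size-1 selection achieves below 11.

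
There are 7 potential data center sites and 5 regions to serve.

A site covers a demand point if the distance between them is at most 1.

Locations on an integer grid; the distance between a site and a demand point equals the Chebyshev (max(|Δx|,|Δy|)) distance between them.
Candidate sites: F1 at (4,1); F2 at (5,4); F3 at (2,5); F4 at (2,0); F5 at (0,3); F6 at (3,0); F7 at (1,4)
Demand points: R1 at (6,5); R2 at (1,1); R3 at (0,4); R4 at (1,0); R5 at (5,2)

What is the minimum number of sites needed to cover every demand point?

Coverage sets (demand points within 1 of each site):
  F1: {R5}
  F2: {R1}
  F3: {}
  F4: {R2, R4}
  F5: {R3}
  F6: {}
  F7: {R3}
No 3 sites suffice: every size-3 union leaves at least one demand point uncovered.
But {F1, F2, F4, F5} covers everything, so the minimum is 4.

4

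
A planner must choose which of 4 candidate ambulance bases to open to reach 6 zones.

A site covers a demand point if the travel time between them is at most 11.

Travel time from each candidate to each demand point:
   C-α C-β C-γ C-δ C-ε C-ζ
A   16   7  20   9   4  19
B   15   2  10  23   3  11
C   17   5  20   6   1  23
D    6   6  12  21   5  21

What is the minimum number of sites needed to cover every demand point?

3

Coverage sets (demand points within 11 of each site):
  A: {C-β, C-δ, C-ε}
  B: {C-β, C-γ, C-ε, C-ζ}
  C: {C-β, C-δ, C-ε}
  D: {C-α, C-β, C-ε}
No 2 sites suffice: every size-2 union leaves at least one demand point uncovered.
But {A, B, D} covers everything, so the minimum is 3.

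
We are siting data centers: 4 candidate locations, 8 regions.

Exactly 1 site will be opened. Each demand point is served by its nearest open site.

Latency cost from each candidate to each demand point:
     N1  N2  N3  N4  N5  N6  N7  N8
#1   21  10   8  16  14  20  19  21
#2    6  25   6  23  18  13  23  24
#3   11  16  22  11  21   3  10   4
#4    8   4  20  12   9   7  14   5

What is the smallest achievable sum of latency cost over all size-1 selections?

Open {#4}.
  N1→#4 8, N2→#4 4, N3→#4 20, N4→#4 12, N5→#4 9, N6→#4 7, N7→#4 14, N8→#4 5  ⇒ total 79.
Compare {#3}: total 98.
Compare {#1}: total 129.
No size-1 selection does better; minimum is 79.

79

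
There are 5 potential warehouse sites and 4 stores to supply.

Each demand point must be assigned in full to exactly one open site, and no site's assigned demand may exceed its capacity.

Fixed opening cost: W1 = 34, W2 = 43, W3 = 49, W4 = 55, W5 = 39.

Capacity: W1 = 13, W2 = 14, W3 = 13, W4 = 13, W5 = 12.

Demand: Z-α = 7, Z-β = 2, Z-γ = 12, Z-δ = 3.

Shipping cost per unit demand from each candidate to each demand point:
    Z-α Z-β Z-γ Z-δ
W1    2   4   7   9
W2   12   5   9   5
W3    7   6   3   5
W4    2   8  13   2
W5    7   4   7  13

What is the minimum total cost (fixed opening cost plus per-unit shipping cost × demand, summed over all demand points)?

168

Open {W1, W3}; cheapest assignment that respects the capacities:
  W1 (cap 13, load 12): Z-α, Z-β, Z-δ — cost 7×2 + 2×4 + 3×9 = 49
  W3 (cap 13, load 12): Z-γ — cost 12×3 = 36
  Shipping 85, fixed 83 → total 168.
  Any other capacity-feasible assignment to {W1, W3} ships for at least 85.
Compare {W3, W4}: its best feasible assignment gives total 176.
Compare {W1, W2, W3}: its best feasible assignment gives total 199.
Every other set of open sites that can feasibly serve all demand totals ≥ 176 even under its best assignment. Minimum: 168.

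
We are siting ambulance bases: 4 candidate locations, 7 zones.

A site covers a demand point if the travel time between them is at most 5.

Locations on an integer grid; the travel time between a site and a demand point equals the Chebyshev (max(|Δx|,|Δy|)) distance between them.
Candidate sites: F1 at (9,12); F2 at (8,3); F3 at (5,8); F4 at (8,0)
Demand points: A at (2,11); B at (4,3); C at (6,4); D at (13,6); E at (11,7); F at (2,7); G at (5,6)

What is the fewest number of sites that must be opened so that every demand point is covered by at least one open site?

2

Coverage sets (demand points within 5 of each site):
  F1: {E}
  F2: {B, C, D, E, G}
  F3: {A, B, C, F, G}
  F4: {B, C}
No single site covers all 7 demand points.
But {F2, F3} covers everything, so the minimum is 2.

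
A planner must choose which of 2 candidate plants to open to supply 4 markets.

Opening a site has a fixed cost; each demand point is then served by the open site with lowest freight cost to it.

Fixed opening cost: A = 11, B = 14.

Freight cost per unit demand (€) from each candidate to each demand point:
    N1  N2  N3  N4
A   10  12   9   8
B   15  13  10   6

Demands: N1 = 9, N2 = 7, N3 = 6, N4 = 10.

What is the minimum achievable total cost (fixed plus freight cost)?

Open {A, B}: assign each demand point to its cheapest open site.
  N1→A 9×10=90, N2→A 7×12=84, N3→A 6×9=54, N4→B 10×6=60
  freight cost 288, fixed 25 → total 313.
Compare {A}: freight cost 308 + fixed 11 = 319.
Compare {B}: freight cost 346 + fixed 14 = 360.

313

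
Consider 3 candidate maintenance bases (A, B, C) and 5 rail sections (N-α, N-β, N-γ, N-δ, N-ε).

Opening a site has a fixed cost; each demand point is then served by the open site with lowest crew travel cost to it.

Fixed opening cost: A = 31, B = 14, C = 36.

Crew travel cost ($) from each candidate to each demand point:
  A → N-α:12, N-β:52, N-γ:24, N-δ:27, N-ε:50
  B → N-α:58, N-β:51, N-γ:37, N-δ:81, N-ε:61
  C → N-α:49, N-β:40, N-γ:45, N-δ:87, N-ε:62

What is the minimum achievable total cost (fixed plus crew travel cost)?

196

Open {A}: assign each demand point to its cheapest open site.
  N-α→A 12, N-β→A 52, N-γ→A 24, N-δ→A 27, N-ε→A 50
  crew travel cost 165, fixed 31 → total 196.
Compare {A, B}: crew travel cost 164 + fixed 45 = 209.
Compare {A, C}: crew travel cost 153 + fixed 67 = 220.
Compare {A, B, C}: crew travel cost 153 + fixed 81 = 234.
All other subsets cost ≥ 209. Minimum total cost: 196.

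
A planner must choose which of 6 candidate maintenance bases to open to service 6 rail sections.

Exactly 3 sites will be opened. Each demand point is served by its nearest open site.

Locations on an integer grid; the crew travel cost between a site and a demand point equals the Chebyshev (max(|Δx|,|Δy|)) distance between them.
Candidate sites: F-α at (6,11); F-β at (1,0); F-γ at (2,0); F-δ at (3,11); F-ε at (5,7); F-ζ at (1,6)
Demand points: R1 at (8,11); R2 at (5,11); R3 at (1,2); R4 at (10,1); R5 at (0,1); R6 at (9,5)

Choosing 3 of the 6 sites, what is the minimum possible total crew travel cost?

16

Open {F-α, F-β, F-ε}.
  R1→F-α 2, R2→F-α 1, R3→F-β 2, R4→F-ε 6, R5→F-β 1, R6→F-ε 4  ⇒ total 16.
Compare {F-α, F-γ, F-ε}: total 17.
Compare {F-β, F-δ, F-ε}: total 19.
No size-3 selection does better; minimum is 16.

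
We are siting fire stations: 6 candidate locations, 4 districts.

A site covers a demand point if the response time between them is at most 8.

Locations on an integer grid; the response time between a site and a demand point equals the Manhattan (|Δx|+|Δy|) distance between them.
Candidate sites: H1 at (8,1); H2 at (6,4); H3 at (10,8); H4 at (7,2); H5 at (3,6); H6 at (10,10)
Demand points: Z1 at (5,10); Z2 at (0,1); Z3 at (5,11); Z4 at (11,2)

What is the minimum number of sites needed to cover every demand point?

Coverage sets (demand points within 8 of each site):
  H1: {Z2, Z4}
  H2: {Z1, Z3, Z4}
  H3: {Z1, Z3, Z4}
  H4: {Z2, Z4}
  H5: {Z1, Z2, Z3}
  H6: {Z1, Z3}
No single site covers all 4 demand points.
But {H1, H2} covers everything, so the minimum is 2.

2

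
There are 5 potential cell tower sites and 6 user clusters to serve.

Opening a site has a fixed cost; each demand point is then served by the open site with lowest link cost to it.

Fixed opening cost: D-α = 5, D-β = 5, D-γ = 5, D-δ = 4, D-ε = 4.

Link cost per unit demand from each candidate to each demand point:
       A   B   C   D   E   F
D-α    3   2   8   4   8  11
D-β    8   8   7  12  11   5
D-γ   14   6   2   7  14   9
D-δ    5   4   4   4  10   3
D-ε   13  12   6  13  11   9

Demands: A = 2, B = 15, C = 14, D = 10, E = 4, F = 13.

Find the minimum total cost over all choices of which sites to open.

Open {D-α, D-γ, D-δ}: assign each demand point to its cheapest open site.
  A→D-α 2×3=6, B→D-α 15×2=30, C→D-γ 14×2=28, D→D-α 10×4=40, E→D-α 4×8=32, F→D-δ 13×3=39
  link cost 175, fixed 14 → total 189.
Compare {D-α, D-γ, D-δ, D-ε}: link cost 175 + fixed 18 = 193.
Compare {D-α, D-β, D-γ, D-δ}: link cost 175 + fixed 19 = 194.
Compare {D-α, D-β, D-γ, D-δ, D-ε}: link cost 175 + fixed 23 = 198.
All other subsets cost ≥ 193. Minimum total cost: 189.

189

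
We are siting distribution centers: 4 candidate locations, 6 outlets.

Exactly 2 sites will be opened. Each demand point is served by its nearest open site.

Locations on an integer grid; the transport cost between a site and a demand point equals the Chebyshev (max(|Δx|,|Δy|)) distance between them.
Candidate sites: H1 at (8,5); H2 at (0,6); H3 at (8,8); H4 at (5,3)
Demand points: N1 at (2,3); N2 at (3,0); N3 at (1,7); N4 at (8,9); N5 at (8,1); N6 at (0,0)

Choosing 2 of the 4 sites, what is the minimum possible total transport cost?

Open {H3, H4}.
  N1→H4 3, N2→H4 3, N3→H4 4, N4→H3 1, N5→H4 3, N6→H4 5  ⇒ total 19.
Compare {H2, H4}: total 21.
Compare {H1, H4}: total 22.
No size-2 selection does better; minimum is 19.

19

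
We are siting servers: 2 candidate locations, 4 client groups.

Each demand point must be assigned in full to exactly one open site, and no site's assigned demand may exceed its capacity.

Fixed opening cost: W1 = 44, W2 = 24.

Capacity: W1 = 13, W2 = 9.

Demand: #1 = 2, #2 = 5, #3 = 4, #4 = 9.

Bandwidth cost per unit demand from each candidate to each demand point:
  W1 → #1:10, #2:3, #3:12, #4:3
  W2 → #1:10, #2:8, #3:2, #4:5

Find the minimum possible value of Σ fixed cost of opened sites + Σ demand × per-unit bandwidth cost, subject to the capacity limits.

163

Open {W1, W2}; cheapest assignment that respects the capacities:
  W1 (cap 13, load 11): #1, #4 — cost 2×10 + 9×3 = 47
  W2 (cap 9, load 9): #2, #3 — cost 5×8 + 4×2 = 48
  Shipping 95, fixed 68 → total 163.
  Any other capacity-feasible assignment to {W1, W2} ships for at least 95.
Total demand is 20 and no other set of sites has combined capacity ≥ 20, so {W1, W2} is the only feasible choice of open sites. Minimum: 163.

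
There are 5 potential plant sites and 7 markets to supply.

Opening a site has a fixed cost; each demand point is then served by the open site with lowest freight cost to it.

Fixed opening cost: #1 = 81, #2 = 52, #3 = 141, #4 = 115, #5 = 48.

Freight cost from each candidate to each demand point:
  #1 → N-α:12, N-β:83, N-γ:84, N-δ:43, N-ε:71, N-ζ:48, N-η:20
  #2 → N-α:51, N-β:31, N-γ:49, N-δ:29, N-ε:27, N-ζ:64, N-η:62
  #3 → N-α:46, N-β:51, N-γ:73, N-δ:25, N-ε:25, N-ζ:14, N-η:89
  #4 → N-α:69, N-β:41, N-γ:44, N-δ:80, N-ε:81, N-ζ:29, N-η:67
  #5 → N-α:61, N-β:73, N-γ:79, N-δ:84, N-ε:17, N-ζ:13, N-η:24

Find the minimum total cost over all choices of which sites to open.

Open {#2, #5}: assign each demand point to its cheapest open site.
  N-α→#2 51, N-β→#2 31, N-γ→#2 49, N-δ→#2 29, N-ε→#5 17, N-ζ→#5 13, N-η→#5 24
  freight cost 214, fixed 100 → total 314.
Compare {#1, #2}: freight cost 216 + fixed 133 = 349.
Compare {#1, #2, #5}: freight cost 171 + fixed 181 = 352.
Compare {#2}: freight cost 313 + fixed 52 = 365.
All other subsets cost ≥ 349. Minimum total cost: 314.

314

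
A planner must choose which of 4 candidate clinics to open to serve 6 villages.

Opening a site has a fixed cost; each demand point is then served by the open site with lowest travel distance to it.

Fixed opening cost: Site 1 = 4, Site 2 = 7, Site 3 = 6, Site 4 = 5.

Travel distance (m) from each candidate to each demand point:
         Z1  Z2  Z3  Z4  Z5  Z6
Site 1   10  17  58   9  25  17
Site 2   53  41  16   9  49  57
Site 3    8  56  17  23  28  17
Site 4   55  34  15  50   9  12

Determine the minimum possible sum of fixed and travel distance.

81

Open {Site 1, Site 4}: assign each demand point to its cheapest open site.
  Z1→Site 1 10, Z2→Site 1 17, Z3→Site 4 15, Z4→Site 1 9, Z5→Site 4 9, Z6→Site 4 12
  travel distance 72, fixed 9 → total 81.
Compare {Site 1, Site 3, Site 4}: travel distance 70 + fixed 15 = 85.
Compare {Site 1, Site 2, Site 4}: travel distance 72 + fixed 16 = 88.
Compare {Site 1, Site 2, Site 3, Site 4}: travel distance 70 + fixed 22 = 92.
All other subsets cost ≥ 85. Minimum total cost: 81.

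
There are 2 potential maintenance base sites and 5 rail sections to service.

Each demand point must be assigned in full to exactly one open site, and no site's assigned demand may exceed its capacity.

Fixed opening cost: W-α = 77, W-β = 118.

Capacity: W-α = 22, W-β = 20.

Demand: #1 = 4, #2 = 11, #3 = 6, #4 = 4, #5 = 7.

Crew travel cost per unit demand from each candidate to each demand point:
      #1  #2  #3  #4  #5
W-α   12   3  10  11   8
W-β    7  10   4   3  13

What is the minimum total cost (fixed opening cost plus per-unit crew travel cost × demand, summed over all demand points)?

348

Open {W-α, W-β}; cheapest assignment that respects the capacities:
  W-α (cap 22, load 18): #2, #5 — cost 11×3 + 7×8 = 89
  W-β (cap 20, load 14): #1, #3, #4 — cost 4×7 + 6×4 + 4×3 = 64
  Shipping 153, fixed 195 → total 348.
  Any other capacity-feasible assignment to {W-α, W-β} ships for at least 153.
Total demand is 32 and no other set of sites has combined capacity ≥ 32, so {W-α, W-β} is the only feasible choice of open sites. Minimum: 348.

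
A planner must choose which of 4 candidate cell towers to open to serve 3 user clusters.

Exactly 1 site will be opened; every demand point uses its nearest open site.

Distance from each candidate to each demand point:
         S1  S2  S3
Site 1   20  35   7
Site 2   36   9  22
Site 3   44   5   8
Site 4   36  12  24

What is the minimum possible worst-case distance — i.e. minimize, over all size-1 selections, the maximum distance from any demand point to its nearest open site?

Open {Site 1}.
  Farthest demand point is S2 at distance 35 (to Site 1); all others are ≤ 35.
With {Site 2} the worst case is 36.
With {Site 4} the worst case is 36.
No size-1 selection achieves below 35.

35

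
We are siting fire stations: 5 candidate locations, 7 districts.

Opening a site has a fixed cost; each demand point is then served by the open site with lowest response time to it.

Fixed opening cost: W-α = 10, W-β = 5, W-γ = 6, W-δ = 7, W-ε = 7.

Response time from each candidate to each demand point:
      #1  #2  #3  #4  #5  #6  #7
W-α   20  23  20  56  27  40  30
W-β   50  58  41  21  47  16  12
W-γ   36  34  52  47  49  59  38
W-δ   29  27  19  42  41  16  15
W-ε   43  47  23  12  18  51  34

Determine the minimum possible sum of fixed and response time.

Open {W-α, W-β, W-ε}: assign each demand point to its cheapest open site.
  #1→W-α 20, #2→W-α 23, #3→W-α 20, #4→W-ε 12, #5→W-ε 18, #6→W-β 16, #7→W-β 12
  response time 121, fixed 22 → total 143.
Compare {W-α, W-δ, W-ε}: response time 123 + fixed 24 = 147.
Compare {W-α, W-β, W-γ, W-ε}: response time 121 + fixed 28 = 149.
Compare {W-α, W-β, W-δ, W-ε}: response time 120 + fixed 29 = 149.
All other subsets cost ≥ 147. Minimum total cost: 143.

143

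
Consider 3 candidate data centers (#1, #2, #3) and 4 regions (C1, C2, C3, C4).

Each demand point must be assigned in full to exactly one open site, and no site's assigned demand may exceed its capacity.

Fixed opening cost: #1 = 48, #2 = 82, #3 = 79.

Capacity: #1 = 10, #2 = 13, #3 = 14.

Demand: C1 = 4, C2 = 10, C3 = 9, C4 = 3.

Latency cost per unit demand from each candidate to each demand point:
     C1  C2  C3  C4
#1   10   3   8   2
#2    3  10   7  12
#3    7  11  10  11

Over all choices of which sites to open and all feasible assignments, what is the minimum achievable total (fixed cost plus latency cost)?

347

Open {#1, #2, #3}; cheapest assignment that respects the capacities:
  #1 (cap 10, load 10): C2 — cost 10×3 = 30
  #2 (cap 13, load 13): C1, C3 — cost 4×3 + 9×7 = 75
  #3 (cap 14, load 3): C4 — cost 3×11 = 33
  Shipping 138, fixed 209 → total 347.
  Any other capacity-feasible assignment to {#1, #2, #3} ships for at least 138.
Compare {#2, #3}: its best feasible assignment gives total 379.
Every other set of open sites that can feasibly serve all demand totals ≥ 379 even under its best assignment. Minimum: 347.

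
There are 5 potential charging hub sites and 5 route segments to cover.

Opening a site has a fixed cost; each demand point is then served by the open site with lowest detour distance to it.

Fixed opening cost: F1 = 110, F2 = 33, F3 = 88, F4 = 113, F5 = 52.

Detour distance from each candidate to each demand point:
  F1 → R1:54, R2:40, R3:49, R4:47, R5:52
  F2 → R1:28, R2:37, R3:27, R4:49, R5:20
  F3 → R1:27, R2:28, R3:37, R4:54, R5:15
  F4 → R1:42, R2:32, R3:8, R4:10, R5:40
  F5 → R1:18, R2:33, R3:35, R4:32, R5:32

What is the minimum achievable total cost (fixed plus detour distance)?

194

Open {F2}: assign each demand point to its cheapest open site.
  R1→F2 28, R2→F2 37, R3→F2 27, R4→F2 49, R5→F2 20
  detour distance 161, fixed 33 → total 194.
Compare {F5}: detour distance 150 + fixed 52 = 202.
Compare {F2, F5}: detour distance 130 + fixed 85 = 215.
Compare {F2, F4}: detour distance 98 + fixed 146 = 244.
All other subsets cost ≥ 202. Minimum total cost: 194.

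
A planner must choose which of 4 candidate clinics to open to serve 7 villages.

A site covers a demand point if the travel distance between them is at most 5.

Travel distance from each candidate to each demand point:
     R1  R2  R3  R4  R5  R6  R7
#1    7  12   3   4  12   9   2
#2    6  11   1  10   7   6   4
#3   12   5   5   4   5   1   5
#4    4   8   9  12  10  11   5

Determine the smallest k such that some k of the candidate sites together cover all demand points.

Coverage sets (demand points within 5 of each site):
  #1: {R3, R4, R7}
  #2: {R3, R7}
  #3: {R2, R3, R4, R5, R6, R7}
  #4: {R1, R7}
No single site covers all 7 demand points.
But {#3, #4} covers everything, so the minimum is 2.

2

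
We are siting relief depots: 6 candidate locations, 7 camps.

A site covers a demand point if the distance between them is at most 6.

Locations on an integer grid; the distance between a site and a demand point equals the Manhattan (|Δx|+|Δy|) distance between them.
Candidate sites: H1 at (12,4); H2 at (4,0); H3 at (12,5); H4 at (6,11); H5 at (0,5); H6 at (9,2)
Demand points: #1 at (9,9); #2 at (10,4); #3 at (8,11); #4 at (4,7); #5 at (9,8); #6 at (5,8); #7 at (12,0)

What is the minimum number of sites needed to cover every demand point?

Coverage sets (demand points within 6 of each site):
  H1: {#2, #7}
  H2: {}
  H3: {#2, #5, #7}
  H4: {#1, #3, #4, #5, #6}
  H5: {#4}
  H6: {#2, #5, #7}
No single site covers all 7 demand points.
But {H1, H4} covers everything, so the minimum is 2.

2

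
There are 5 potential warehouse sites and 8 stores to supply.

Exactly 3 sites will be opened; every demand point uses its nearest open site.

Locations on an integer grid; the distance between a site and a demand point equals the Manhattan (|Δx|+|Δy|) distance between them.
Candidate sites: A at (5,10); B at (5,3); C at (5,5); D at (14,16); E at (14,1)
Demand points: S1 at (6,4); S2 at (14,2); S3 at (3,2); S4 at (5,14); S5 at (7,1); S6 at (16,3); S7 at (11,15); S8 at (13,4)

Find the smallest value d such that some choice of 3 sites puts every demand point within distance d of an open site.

9

Open {C, D, E}.
  Farthest demand point is S4 at distance 9 (to C); all others are ≤ 9.
With {A, D, E} the worst case is 10.
With {A, B, C} the worst case is 11.
No size-3 selection achieves below 9.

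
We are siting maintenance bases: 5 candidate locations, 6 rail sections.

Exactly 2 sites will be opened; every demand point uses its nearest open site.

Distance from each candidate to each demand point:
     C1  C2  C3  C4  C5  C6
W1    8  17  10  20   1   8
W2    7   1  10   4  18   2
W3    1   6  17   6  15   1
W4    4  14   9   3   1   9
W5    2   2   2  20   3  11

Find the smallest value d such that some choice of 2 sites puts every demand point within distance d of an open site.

Open {W2, W5}.
  Farthest demand point is C4 at distance 4 (to W2); all others are ≤ 4.
With {W3, W5} the worst case is 6.
With {W2, W4} the worst case is 9.
No size-2 selection achieves below 4.

4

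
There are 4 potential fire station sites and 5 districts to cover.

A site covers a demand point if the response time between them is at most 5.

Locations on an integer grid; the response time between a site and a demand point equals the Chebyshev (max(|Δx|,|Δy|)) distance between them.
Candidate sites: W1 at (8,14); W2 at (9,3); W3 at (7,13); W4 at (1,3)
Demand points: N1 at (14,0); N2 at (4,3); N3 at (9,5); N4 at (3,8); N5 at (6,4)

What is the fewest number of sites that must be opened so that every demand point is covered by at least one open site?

Coverage sets (demand points within 5 of each site):
  W1: {}
  W2: {N1, N2, N3, N5}
  W3: {N4}
  W4: {N2, N4, N5}
No single site covers all 5 demand points.
But {W2, W3} covers everything, so the minimum is 2.

2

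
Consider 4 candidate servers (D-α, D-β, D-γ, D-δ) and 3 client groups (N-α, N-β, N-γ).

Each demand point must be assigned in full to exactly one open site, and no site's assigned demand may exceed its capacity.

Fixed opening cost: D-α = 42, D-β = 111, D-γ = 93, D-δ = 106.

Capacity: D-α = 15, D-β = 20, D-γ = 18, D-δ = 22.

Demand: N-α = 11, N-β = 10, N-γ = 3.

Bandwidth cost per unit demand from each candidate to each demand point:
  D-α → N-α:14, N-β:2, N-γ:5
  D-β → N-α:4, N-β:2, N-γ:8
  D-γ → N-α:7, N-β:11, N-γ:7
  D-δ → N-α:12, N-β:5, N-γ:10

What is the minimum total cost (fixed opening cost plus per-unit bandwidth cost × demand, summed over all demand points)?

232

Open {D-α, D-β}; cheapest assignment that respects the capacities:
  D-α (cap 15, load 13): N-β, N-γ — cost 10×2 + 3×5 = 35
  D-β (cap 20, load 11): N-α — cost 11×4 = 44
  Shipping 79, fixed 153 → total 232.
  Any other capacity-feasible assignment to {D-α, D-β} ships for at least 79.
Compare {D-α, D-γ}: its best feasible assignment gives total 247.
Compare {D-α, D-δ}: its best feasible assignment gives total 315.
Every other set of open sites that can feasibly serve all demand totals ≥ 247 even under its best assignment. Minimum: 232.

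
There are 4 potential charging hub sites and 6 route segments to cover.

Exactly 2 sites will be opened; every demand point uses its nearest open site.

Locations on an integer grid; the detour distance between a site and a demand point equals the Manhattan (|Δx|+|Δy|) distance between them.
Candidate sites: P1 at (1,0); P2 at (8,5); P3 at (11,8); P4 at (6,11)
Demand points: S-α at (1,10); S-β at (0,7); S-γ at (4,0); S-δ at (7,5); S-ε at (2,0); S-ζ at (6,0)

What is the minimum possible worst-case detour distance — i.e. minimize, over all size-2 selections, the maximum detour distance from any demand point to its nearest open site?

8

Open {P1, P4}.
  Farthest demand point is S-β at detour distance 8 (to P1); all others are ≤ 8.
With {P1, P2} the worst case is 10.
With {P1, P3} the worst case is 10.
No size-2 selection achieves below 8.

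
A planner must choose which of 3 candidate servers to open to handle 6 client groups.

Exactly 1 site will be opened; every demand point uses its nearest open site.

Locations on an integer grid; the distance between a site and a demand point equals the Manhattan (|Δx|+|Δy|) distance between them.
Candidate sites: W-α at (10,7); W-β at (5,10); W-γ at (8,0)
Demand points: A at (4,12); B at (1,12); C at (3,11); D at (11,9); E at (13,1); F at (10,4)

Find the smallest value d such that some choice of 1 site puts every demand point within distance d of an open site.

Open {W-α}.
  Farthest demand point is B at distance 14 (to W-α); all others are ≤ 14.
With {W-β} the worst case is 17.
With {W-γ} the worst case is 19.
No size-1 selection achieves below 14.

14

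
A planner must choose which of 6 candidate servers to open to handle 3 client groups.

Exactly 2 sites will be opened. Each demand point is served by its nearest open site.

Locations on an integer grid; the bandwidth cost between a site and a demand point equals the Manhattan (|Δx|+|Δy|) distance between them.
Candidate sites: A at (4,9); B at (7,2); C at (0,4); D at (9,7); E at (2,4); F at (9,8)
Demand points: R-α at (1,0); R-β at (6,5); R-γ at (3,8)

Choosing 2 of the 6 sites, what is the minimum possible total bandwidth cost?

Open {A, E}.
  R-α→E 5, R-β→E 5, R-γ→A 2  ⇒ total 12.
Compare {A, C}: total 13.
Compare {A, B}: total 14.
No size-2 selection does better; minimum is 12.

12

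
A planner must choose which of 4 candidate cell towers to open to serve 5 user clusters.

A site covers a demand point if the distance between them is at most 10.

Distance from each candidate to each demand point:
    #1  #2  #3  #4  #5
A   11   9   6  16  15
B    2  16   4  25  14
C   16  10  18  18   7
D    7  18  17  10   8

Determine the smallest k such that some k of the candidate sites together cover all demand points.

Coverage sets (demand points within 10 of each site):
  A: {#2, #3}
  B: {#1, #3}
  C: {#2, #5}
  D: {#1, #4, #5}
No single site covers all 5 demand points.
But {A, D} covers everything, so the minimum is 2.

2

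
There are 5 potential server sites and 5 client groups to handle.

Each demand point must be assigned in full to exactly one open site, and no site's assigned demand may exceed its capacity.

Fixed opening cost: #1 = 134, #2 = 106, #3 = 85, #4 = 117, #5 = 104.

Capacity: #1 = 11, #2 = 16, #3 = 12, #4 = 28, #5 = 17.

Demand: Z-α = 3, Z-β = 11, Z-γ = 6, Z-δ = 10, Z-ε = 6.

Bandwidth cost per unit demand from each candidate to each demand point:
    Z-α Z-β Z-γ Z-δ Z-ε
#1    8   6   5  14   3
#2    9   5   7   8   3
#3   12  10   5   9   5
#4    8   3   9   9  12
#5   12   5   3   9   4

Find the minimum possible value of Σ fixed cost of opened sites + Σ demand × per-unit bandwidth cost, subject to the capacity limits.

Open {#3, #4}; cheapest assignment that respects the capacities:
  #3 (cap 12, load 12): Z-γ, Z-ε — cost 6×5 + 6×5 = 60
  #4 (cap 28, load 24): Z-α, Z-β, Z-δ — cost 3×8 + 11×3 + 10×9 = 147
  Shipping 207, fixed 202 → total 409.
  Any other capacity-feasible assignment to {#3, #4} ships for at least 207.
Compare {#4, #5}: its best feasible assignment gives total 410.
Compare {#2, #4}: its best feasible assignment gives total 430.
Every other set of open sites that can feasibly serve all demand totals ≥ 410 even under its best assignment. Minimum: 409.

409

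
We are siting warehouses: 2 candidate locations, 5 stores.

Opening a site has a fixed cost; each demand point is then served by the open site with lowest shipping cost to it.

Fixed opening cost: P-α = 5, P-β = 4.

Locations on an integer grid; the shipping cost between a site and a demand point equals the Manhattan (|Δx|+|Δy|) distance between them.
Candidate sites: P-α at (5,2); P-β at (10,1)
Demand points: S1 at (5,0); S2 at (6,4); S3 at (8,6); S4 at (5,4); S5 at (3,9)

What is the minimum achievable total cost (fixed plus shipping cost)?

28

Open {P-α}: assign each demand point to its cheapest open site.
  S1→P-α 2, S2→P-α 3, S3→P-α 7, S4→P-α 2, S5→P-α 9
  shipping cost 23, fixed 5 → total 28.
Compare {P-α, P-β}: shipping cost 23 + fixed 9 = 32.
Compare {P-β}: shipping cost 43 + fixed 4 = 47.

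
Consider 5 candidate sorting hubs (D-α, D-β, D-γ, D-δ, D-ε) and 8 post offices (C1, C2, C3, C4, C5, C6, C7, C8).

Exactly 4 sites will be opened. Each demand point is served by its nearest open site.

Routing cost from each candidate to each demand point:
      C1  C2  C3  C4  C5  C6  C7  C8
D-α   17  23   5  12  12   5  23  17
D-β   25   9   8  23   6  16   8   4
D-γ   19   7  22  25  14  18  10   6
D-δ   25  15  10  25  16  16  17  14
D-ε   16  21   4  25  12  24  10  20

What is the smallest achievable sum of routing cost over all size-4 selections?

Open {D-α, D-β, D-γ, D-ε}.
  C1→D-ε 16, C2→D-γ 7, C3→D-ε 4, C4→D-α 12, C5→D-β 6, C6→D-α 5, C7→D-β 8, C8→D-β 4  ⇒ total 62.
Compare {D-α, D-β, D-γ, D-δ}: total 64.
Compare {D-α, D-β, D-δ, D-ε}: total 64.
No size-4 selection does better; minimum is 62.

62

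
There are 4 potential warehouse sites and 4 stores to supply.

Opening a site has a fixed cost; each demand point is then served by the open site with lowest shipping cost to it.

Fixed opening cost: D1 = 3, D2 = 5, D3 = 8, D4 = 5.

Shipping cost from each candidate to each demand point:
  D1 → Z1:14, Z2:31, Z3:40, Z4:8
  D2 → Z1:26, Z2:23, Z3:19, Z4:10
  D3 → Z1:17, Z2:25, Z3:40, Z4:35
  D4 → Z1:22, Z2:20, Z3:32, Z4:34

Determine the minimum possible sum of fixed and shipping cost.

Open {D1, D2}: assign each demand point to its cheapest open site.
  Z1→D1 14, Z2→D2 23, Z3→D2 19, Z4→D1 8
  shipping cost 64, fixed 8 → total 72.
Compare {D1, D2, D4}: shipping cost 61 + fixed 13 = 74.
Compare {D1, D2, D3}: shipping cost 64 + fixed 16 = 80.
Compare {D2, D4}: shipping cost 71 + fixed 10 = 81.
All other subsets cost ≥ 74. Minimum total cost: 72.

72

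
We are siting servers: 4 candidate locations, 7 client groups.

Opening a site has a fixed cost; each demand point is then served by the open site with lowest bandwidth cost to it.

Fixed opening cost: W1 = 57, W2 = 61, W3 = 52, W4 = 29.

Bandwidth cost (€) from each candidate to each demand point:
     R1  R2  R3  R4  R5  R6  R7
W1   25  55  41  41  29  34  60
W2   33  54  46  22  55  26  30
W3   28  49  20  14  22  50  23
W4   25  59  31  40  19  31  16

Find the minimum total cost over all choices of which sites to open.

250

Open {W4}: assign each demand point to its cheapest open site.
  R1→W4 25, R2→W4 59, R3→W4 31, R4→W4 40, R5→W4 19, R6→W4 31, R7→W4 16
  bandwidth cost 221, fixed 29 → total 250.
Compare {W3, W4}: bandwidth cost 174 + fixed 81 = 255.
Compare {W3}: bandwidth cost 206 + fixed 52 = 258.
Compare {W2, W4}: bandwidth cost 193 + fixed 90 = 283.
All other subsets cost ≥ 255. Minimum total cost: 250.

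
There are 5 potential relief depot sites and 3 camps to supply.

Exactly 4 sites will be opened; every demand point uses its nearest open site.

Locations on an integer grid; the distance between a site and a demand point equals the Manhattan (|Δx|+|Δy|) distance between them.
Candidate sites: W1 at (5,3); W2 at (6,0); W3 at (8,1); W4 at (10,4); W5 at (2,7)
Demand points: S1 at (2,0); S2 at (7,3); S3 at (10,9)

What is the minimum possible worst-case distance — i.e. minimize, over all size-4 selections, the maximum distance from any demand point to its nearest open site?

Open {W1, W2, W3, W4}.
  Farthest demand point is S3 at distance 5 (to W4); all others are ≤ 5.
With {W1, W2, W4, W5} the worst case is 5.
With {W2, W3, W4, W5} the worst case is 5.
No size-4 selection achieves below 5.

5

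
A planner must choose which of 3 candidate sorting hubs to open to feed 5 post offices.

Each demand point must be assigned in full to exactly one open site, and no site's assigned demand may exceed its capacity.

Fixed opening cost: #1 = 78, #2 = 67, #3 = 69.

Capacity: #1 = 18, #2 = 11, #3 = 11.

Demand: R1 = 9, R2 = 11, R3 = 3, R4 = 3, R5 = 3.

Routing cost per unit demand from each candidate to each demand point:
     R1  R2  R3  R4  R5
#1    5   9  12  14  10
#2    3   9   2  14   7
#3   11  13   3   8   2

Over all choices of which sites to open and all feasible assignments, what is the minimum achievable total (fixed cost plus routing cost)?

Open {#1, #2, #3}; cheapest assignment that respects the capacities:
  #1 (cap 18, load 11): R2 — cost 11×9 = 99
  #2 (cap 11, load 9): R1 — cost 9×3 = 27
  #3 (cap 11, load 9): R3, R4, R5 — cost 3×3 + 3×8 + 3×2 = 39
  Shipping 165, fixed 214 → total 379.
  Any other capacity-feasible assignment to {#1, #2, #3} ships for at least 165.
Compare {#1, #2}: its best feasible assignment gives total 397.
Compare {#1, #3}: its best feasible assignment gives total 443.
Every other set of open sites that can feasibly serve all demand totals ≥ 397 even under its best assignment. Minimum: 379.

379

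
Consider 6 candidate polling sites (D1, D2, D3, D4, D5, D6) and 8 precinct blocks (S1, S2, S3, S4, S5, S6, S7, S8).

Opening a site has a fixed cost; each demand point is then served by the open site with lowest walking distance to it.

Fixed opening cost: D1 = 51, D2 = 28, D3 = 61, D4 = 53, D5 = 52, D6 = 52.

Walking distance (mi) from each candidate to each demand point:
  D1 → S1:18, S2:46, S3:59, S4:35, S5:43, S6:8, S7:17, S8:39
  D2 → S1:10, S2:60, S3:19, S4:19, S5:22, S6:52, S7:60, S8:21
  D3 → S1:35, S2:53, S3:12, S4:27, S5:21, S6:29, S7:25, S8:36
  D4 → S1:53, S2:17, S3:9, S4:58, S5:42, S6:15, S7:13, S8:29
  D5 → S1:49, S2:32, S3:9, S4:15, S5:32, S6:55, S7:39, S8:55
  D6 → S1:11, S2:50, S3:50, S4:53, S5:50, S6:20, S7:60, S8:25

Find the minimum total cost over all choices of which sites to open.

207

Open {D2, D4}: assign each demand point to its cheapest open site.
  S1→D2 10, S2→D4 17, S3→D4 9, S4→D2 19, S5→D2 22, S6→D4 15, S7→D4 13, S8→D2 21
  walking distance 126, fixed 81 → total 207.
Compare {D1, D2}: walking distance 162 + fixed 79 = 241.
Compare {D1, D2, D4}: walking distance 119 + fixed 132 = 251.
Compare {D2, D4, D5}: walking distance 122 + fixed 133 = 255.
All other subsets cost ≥ 241. Minimum total cost: 207.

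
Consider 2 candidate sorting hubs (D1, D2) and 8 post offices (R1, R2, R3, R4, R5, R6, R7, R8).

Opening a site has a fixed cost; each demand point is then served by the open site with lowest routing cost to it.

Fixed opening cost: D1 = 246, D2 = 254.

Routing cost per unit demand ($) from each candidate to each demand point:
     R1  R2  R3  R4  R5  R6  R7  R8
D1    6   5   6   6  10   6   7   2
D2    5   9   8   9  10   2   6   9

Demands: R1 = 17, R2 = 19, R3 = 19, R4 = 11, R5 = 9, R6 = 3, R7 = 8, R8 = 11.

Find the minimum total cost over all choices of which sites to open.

Open {D1}: assign each demand point to its cheapest open site.
  R1→D1 17×6=102, R2→D1 19×5=95, R3→D1 19×6=114, R4→D1 11×6=66, R5→D1 9×10=90, R6→D1 3×6=18, R7→D1 8×7=56, R8→D1 11×2=22
  routing cost 563, fixed 246 → total 809.
Compare {D2}: routing cost 750 + fixed 254 = 1004.
Compare {D1, D2}: routing cost 526 + fixed 500 = 1026.

809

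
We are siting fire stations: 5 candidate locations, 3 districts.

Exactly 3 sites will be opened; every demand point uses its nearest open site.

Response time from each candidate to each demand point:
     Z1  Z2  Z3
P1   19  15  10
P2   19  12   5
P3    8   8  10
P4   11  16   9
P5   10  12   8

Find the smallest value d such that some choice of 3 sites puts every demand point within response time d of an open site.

8

Open {P1, P2, P3}.
  Farthest demand point is Z1 at response time 8 (to P3); all others are ≤ 8.
With {P1, P3, P5} the worst case is 8.
With {P2, P3, P4} the worst case is 8.
No size-3 selection achieves below 8.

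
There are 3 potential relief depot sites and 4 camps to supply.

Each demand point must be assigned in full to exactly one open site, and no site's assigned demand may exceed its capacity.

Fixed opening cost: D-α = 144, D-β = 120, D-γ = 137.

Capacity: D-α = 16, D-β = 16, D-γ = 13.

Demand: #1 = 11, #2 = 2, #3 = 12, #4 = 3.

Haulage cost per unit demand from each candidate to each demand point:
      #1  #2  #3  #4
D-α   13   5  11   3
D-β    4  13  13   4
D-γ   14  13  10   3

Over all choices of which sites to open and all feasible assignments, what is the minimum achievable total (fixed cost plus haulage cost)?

Open {D-β, D-γ}; cheapest assignment that respects the capacities:
  D-β (cap 16, load 16): #1, #2, #4 — cost 11×4 + 2×13 + 3×4 = 82
  D-γ (cap 13, load 12): #3 — cost 12×10 = 120
  Shipping 202, fixed 257 → total 459.
  Any other capacity-feasible assignment to {D-β, D-γ} ships for at least 202.
Compare {D-α, D-β}: its best feasible assignment gives total 462.
Compare {D-α, D-γ}: its best feasible assignment gives total 563.
Every other set of open sites that can feasibly serve all demand totals ≥ 462 even under its best assignment. Minimum: 459.

459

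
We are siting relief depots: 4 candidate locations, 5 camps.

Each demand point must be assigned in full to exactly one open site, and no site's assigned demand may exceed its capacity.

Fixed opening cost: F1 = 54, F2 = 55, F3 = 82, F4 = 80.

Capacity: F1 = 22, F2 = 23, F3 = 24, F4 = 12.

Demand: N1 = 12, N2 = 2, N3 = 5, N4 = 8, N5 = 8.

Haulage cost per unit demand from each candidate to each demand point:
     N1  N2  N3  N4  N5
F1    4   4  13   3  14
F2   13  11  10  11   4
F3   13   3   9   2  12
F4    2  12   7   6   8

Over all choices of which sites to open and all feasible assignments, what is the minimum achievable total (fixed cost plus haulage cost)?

271

Open {F1, F2}; cheapest assignment that respects the capacities:
  F1 (cap 22, load 22): N1, N2, N4 — cost 12×4 + 2×4 + 8×3 = 80
  F2 (cap 23, load 13): N3, N5 — cost 5×10 + 8×4 = 82
  Shipping 162, fixed 109 → total 271.
  Any other capacity-feasible assignment to {F1, F2} ships for at least 162.
Compare {F1, F2, F4}: its best feasible assignment gives total 327.
Compare {F1, F2, F3}: its best feasible assignment gives total 338.
Every other set of open sites that can feasibly serve all demand totals ≥ 327 even under its best assignment. Minimum: 271.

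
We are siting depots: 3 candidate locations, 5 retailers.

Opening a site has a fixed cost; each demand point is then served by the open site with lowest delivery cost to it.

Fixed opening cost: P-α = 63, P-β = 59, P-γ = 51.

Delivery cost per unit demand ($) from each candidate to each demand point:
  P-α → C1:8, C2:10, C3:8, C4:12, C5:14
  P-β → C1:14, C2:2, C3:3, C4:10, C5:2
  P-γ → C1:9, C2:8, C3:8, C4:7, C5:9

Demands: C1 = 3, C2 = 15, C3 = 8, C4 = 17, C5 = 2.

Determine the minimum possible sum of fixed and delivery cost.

314

Open {P-β, P-γ}: assign each demand point to its cheapest open site.
  C1→P-γ 3×9=27, C2→P-β 15×2=30, C3→P-β 8×3=24, C4→P-γ 17×7=119, C5→P-β 2×2=4
  delivery cost 204, fixed 110 → total 314.
Compare {P-β}: delivery cost 270 + fixed 59 = 329.
Compare {P-α, P-β}: delivery cost 252 + fixed 122 = 374.
Compare {P-α, P-β, P-γ}: delivery cost 201 + fixed 173 = 374.
All other subsets cost ≥ 329. Minimum total cost: 314.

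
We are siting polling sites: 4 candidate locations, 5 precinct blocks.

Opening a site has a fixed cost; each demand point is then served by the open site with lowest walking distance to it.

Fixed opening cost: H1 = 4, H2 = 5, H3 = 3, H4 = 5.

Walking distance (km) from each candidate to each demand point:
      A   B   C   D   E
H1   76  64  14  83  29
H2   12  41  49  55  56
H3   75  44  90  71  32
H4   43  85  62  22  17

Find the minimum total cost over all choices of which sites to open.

Open {H1, H2, H4}: assign each demand point to its cheapest open site.
  A→H2 12, B→H2 41, C→H1 14, D→H4 22, E→H4 17
  walking distance 106, fixed 14 → total 120.
Compare {H1, H2, H3, H4}: walking distance 106 + fixed 17 = 123.
Compare {H2, H4}: walking distance 141 + fixed 10 = 151.
Compare {H1, H3, H4}: walking distance 140 + fixed 12 = 152.
All other subsets cost ≥ 123. Minimum total cost: 120.

120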